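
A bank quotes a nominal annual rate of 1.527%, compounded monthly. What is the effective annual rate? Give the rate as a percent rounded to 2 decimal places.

One year is 12 periods at 0.0012725 each: (1 + 0.0012725)^12 ≈ 1.015377.
EAR = 1.015377 − 1 ≈ 1.53773%.

1.54%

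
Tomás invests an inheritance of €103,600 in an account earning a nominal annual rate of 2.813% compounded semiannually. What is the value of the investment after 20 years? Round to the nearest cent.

€181,130.46

Growth factor = (1 + 0.014065)^40 ≈ 1.74836353424.
A ≈ 103,600 × 1.74836353424 ≈ 181,130.4621.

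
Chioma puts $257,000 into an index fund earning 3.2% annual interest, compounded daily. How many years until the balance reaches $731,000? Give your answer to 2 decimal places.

32.67 years

(1 + 0.0000876712)^(365t) = 731,000/257,000 = 2.8444.
365t·ln(1 + 0.0000876712) = ln(2.8444); 365t = 1.0453/8.76674e-05 ≈ 11923.9021.
t ≈ 32.6682 years.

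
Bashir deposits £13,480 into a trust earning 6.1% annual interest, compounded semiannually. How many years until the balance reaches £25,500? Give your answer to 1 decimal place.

10.6 years

We need (1 + 0.0305)^(2t) = 1.8917, so 2t = ln 1.8917 / ln 1.0305 ≈ 21.2178.
t ≈ 21.2178/2 = 10.6089 years.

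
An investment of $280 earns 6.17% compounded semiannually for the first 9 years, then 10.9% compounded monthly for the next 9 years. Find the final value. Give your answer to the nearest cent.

$1,284.68

Phase 1: 280·(1 + 0.03085)^18 ≈ 483.8119.
Phase 2: 483.8119·(1 + 0.109/12)^108 ≈ 1,284.6836.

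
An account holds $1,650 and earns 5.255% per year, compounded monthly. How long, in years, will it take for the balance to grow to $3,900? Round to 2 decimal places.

16.41 years

(1 + 0.00437917)^(12t) = 3,900/1,650 = 2.3636.
12t·ln(1 + 0.00437917) = ln(2.3636); 12t = 0.8602/0.00436961 ≈ 196.8601.
t ≈ 16.4050 years.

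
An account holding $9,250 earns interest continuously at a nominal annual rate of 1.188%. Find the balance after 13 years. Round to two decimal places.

A = P·e^(rt) = 9,250·e^(0.01188·13) = 9,250·e^0.15444.
e^0.15444 ≈ 1.1670042557, so A ≈ 10,794.7894.

$10,794.79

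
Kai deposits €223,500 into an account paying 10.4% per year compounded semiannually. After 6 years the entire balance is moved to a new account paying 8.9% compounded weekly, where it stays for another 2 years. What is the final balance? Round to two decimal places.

Phase 1: 223,500·(1 + 0.052)^12 ≈ 410,644.8733.
Phase 2: 410,644.8733·(1 + 0.089/52)^104 ≈ 490,574.2445.

€490,574.24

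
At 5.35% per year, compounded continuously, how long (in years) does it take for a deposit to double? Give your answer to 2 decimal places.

e^(0.0535t) = 2, so 0.0535t = ln 2 ≈ 0.69315.
t ≈ 0.69315/0.0535 ≈ 12.9560.

12.96 years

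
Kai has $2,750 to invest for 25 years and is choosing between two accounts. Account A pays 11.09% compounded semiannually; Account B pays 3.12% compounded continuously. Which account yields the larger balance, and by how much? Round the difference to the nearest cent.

Account A, by $34,853.19

A: (1 + 0.05545)^50 ≈ 14.855361049, so 2,750 × 14.855361049 ≈ 40,852.2429.
B: e^(0.0312·25) = e^0.78 ≈ 2.181472265, so 2,750 × 2.181472265 ≈ 5,999.0487.
Difference ≈ 34,853.1942 in favor of A.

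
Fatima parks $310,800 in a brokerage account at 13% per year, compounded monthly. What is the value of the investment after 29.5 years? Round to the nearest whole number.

Growth factor = (1 + 0.13/12)^354 ≈ 45.348445650677.
A ≈ 310,800 × 45.348445650677 ≈ 14,094,296.9082.

$14,094,297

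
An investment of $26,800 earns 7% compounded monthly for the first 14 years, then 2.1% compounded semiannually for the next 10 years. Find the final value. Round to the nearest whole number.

After 14 years at 7%: 26,800 × 2.6568806163 ≈ 71,204.4005.
Then 10 years at 2.1%: 71,204.4005 × 1.2323281156 ≈ 87,747.1847.

$87,747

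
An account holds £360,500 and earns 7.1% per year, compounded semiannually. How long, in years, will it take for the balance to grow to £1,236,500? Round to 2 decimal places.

We need (1 + 0.0355)^(2t) = 3.43, so 2t = ln 3.43 / ln 1.0355 ≈ 35.3324.
t ≈ 35.3324/2 = 17.6662 years.

17.67 years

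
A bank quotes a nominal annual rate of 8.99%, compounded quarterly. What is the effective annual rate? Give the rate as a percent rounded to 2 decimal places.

9.30%

EAR = (1 + 8.99%/4)^4 − 1 = (1 + 0.022475)^4 − 1.
(1 + 0.022475)^4 ≈ 1.092976, so EAR ≈ 9.29764%.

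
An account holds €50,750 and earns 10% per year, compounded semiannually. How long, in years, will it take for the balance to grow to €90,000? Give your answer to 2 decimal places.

5.87 years

(1 + 0.05)^(2t) = 90,000/50,750 = 1.7734.
2t·ln(1 + 0.05) = ln(1.7734); 2t = 0.5729/0.0487902 ≈ 11.7421.
t ≈ 5.8710 years.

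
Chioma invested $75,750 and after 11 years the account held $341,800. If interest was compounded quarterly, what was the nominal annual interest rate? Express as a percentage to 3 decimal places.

The 44-period growth factor is 341,800/75,750 = 4.51221.
r/4 = 4.51221^(1/44) − 1 ≈ 0.0348383, so r ≈ 4·0.0348383 = 13.93531%.

13.935%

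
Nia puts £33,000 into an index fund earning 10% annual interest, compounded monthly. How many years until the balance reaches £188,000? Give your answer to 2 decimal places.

We need (1 + 0.00833333)^(12t) = 5.697, so 12t = ln 5.697 / ln 1.008333 ≈ 209.6609.
t ≈ 209.6609/12 = 17.4717 years.

17.47 years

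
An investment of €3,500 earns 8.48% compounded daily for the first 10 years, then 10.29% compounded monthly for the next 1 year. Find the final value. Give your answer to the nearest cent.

€9,053.27

Phase 1: 3,500·(1 + 0.0848/365)^3650 ≈ 8,171.5979.
Phase 2: 8,171.5979·(1 + 0.008575)^12 ≈ 9,053.2680.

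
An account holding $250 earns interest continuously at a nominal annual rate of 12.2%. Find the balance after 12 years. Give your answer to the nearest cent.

$1,080.80

A = P·e^(rt) = 250·e^(0.122·12) = 250·e^1.464.
e^1.464 ≈ 4.32321786, so A ≈ 1,080.8045.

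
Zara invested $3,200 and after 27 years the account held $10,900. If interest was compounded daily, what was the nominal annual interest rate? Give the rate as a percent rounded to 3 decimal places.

(1 + r/365)^9855 = 10,900/3,200 = 3.40625.
1 + r/365 = 3.40625^(1/9855) ≈ 1.000124, so r/365 ≈ 0.000124372.
r ≈ 365·0.000124372 = 4.53959%.

4.540%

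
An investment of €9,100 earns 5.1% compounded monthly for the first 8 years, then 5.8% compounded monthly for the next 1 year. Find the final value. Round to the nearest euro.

€14,487

Phase 1: 9,100·(1 + 0.00425)^96 ≈ 13,672.8192.
Phase 2: 13,672.8192·(1 + 0.058/12)^12 ≈ 14,487.2673.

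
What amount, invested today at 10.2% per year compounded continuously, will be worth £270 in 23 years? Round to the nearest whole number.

£26

P = A·e^(−rt) = 270·e^(−2.346).
e^(−2.346) ≈ 0.0957514028, so P ≈ 25.8529.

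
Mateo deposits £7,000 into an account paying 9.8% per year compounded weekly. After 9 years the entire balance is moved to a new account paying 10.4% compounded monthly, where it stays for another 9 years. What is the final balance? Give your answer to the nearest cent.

Phase 1: 7,000·(1 + 0.098/52)^468 ≈ 16,896.0535.
Phase 2: 16,896.0535·(1 + 0.104/12)^108 ≈ 42,907.5311.

£42,907.53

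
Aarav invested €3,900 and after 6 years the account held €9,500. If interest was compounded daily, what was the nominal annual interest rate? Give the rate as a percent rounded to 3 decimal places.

14.842%

The 2190-period growth factor is 9,500/3,900 = 2.4359.
r/365 = 2.4359^(1/2190) − 1 ≈ 0.000406619, so r ≈ 365·0.000406619 = 14.84160%.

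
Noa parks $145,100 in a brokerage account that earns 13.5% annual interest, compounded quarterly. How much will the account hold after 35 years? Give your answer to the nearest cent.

Growth factor = (1 + 0.03375)^140 ≈ 104.27330968716.
A ≈ 145,100 × 104.27330968716 ≈ 15,130,057.2356.

$15,130,057.24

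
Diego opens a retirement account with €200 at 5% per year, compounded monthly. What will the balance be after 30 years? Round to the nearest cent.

Growth factor = (1 + 0.05/12)^360 ≈ 4.46774431.
A ≈ 200 × 4.46774431 ≈ 893.5489.

€893.55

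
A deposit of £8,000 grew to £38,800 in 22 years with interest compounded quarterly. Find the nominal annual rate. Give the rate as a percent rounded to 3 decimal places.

(1 + r/4)^88 = 38,800/8,000 = 4.85.
1 + r/4 = 4.85^(1/88) ≈ 1.018105, so r/4 ≈ 0.0181049.
r ≈ 4·0.0181049 = 7.24195%.

7.242%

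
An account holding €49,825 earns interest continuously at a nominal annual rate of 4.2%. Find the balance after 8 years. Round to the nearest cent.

€69,722.07

A = P·e^(rt) = 49,825·e^(0.042·8) = 49,825·e^0.336.
e^0.336 ≈ 1.3993390248, so A ≈ 69,722.0669.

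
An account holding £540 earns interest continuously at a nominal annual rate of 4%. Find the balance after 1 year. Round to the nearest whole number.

A = P·e^(rt) = 540·e^(0.04·1) = 540·e^0.04.
e^0.04 ≈ 1.04081077, so A ≈ 562.0378.

£562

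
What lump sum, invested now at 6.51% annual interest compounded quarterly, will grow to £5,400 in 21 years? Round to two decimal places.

Growth factor = (1 + 0.016275)^84 ≈ 3.88100629.
P = 5,400/3.88100629 ≈ 1,391.3917.

£1,391.39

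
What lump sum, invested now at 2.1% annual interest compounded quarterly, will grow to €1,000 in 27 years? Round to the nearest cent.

€568.07

Periodic rate = 2.1%/4 = 0.00525; 108 periods.
P = 1,000/(1 + 0.00525)^108 ≈ 1,000/1.76035732 ≈ 568.0665.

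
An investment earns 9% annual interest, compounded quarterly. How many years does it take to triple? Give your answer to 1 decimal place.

(1 + 0.0225)^(4t) = 3.
4t = ln 3 / ln(1 + 0.0225) ≈ 1.0986/0.0222506 ≈ 49.3745.
t ≈ 12.3436.

12.3 years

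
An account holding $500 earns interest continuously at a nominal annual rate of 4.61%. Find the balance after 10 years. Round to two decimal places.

$792.83

A = P·e^(rt) = 500·e^(0.0461·10) = 500·e^0.461.
e^0.461 ≈ 1.58565885, so A ≈ 792.8294.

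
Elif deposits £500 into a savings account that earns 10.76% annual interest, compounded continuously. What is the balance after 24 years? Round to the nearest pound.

£6,614

A = P·e^(rt) = 500·e^(0.1076·24) = 500·e^2.5824.
e^2.5824 ≈ 13.22884933, so A ≈ 6,614.4247.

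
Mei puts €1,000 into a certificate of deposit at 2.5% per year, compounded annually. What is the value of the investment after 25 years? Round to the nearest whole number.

Growth factor = (1 + 0.025)^25 ≈ 1.853944098.
A ≈ 1,000 × 1.853944098 ≈ 1,853.9441.

€1,854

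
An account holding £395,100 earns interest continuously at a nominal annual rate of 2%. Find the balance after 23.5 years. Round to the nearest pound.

A = P·e^(rt) = 395,100·e^(0.02·23.5) = 395,100·e^0.47.
e^0.47 ≈ 1.59999419322, so A ≈ 632,157.7057.

£632,158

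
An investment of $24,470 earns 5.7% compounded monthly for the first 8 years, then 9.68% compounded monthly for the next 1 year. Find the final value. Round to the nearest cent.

After 8 years at 5.7%: 24,470 × 1.5760479519 ≈ 38,565.8934.
Then 1 years at 9.68%: 38,565.8934 × 1.1012122961 ≈ 42,469.2360.

$42,469.24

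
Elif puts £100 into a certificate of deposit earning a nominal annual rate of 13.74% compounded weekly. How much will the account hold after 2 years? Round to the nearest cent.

£131.58

Periodic rate = 13.74%/52 = 0.00264231; periods = 52·2 = 104.
A = 100·(1 + 0.1374/52)^104 ≈ 100·1.31579045 ≈ 131.5790.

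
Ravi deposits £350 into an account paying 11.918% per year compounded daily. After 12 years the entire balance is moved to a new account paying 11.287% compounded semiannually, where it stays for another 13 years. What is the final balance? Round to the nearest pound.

£6,095

After 12 years at 11.918%: 350 × 4.17839233 ≈ 1,462.4373.
Then 13 years at 11.287%: 1,462.4373 × 4.167852184 ≈ 6,095.2226.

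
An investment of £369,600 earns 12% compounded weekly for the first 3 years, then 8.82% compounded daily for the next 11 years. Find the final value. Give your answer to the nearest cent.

After 3 years at 12%: 369,600 × 1.432735069224 ≈ 529,538.8816.
Then 11 years at 8.82%: 529,538.8816 × 2.638162883487 ≈ 1,397,009.8228.

£1,397,009.82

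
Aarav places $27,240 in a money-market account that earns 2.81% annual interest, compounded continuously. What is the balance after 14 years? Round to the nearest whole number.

$40,370

A = P·e^(rt) = 27,240·e^(0.0281·14) = 27,240·e^0.3934.
e^0.3934 ≈ 1.4820110752, so A ≈ 40,369.9817.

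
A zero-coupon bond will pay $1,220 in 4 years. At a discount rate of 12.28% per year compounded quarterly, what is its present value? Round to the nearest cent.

$752.04

Periodic rate = 12.28%/4 = 0.0307; 16 periods.
P = 1,220/(1 + 0.0307)^16 ≈ 1,220/1.622244897 ≈ 752.0443.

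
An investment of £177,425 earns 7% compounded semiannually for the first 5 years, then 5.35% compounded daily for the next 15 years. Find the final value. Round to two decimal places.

Phase 1: 177,425·(1 + 0.035)^10 ≈ 250,275.4851.
Phase 2: 250,275.4851·(1 + 0.0535/365)^5475 ≈ 558,359.7366.

£558,359.74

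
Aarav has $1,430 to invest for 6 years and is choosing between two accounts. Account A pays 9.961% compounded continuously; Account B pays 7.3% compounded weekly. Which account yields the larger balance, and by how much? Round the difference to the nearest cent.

Account A, by $384.29

A: e^(0.09961·6) = e^0.59766 ≈ 1.817860027, so 1,430 × 1.817860027 ≈ 2,599.5398.
B: (1 + 0.073/52)^312 ≈ 1.549129012, so 1,430 × 1.549129012 ≈ 2,215.2545.
Difference ≈ 384.2854 in favor of A.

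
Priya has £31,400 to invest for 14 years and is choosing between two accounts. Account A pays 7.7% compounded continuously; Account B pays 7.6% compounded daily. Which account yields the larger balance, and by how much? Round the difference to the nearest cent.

Account A growth factor: e^(0.077·14) = e^1.078 ≈ 2.9387960774; balance ≈ 92,278.1968.
Account B growth factor: (1 + 0.076/365)^5110 ≈ 2.897618645; balance ≈ 90,985.2255.
Account A is larger by 1,292.9714.

Account A, by £1,292.97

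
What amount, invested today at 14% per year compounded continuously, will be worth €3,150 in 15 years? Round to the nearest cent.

€385.74

P = A·e^(−rt) = 3,150·e^(−2.1).
e^(−2.1) ≈ 0.1224564283, so P ≈ 385.7377.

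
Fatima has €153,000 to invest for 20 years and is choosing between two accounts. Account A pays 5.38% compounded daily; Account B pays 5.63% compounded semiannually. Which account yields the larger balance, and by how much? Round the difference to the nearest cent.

Account A growth factor: (1 + 0.0538/365)^7300 ≈ 2.93269181089; balance ≈ 448,701.8471.
Account B growth factor: (1 + 0.02815)^40 ≈ 3.03570240122; balance ≈ 464,462.4674.
Account B is larger by 15,760.6203.

Account B, by €15,760.62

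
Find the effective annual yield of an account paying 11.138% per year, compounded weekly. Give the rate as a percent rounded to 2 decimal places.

EAR = (1 + 11.138%/52)^52 − 1 = (1 + 0.00214192)^52 − 1.
(1 + 0.00214192)^52 ≈ 1.117686, so EAR ≈ 11.76865%.

11.77%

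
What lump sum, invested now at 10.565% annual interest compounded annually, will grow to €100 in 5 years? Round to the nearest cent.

€60.52

Annual rate = 10.565% = 0.10565; 5 periods.
P = 100/(1 + 0.10565)^5 ≈ 100/1.6522979 ≈ 60.5218.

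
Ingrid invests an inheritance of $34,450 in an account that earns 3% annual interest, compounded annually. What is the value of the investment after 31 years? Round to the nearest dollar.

$86,128

Annual rate = 3% = 0.03; years = 31.
A = 34,450·(1 + 0.03)^31 ≈ 34,450·2.5000803453 ≈ 86,127.7679.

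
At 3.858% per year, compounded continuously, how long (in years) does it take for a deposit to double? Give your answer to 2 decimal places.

17.97 years

e^(0.03858t) = 2, so 0.03858t = ln 2 ≈ 0.69315.
t ≈ 0.69315/0.03858 ≈ 17.9665.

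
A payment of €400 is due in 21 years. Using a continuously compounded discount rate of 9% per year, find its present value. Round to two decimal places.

€60.43

P = A·e^(−rt) = 400·e^(−1.89).
e^(−1.89) ≈ 0.151071809, so P ≈ 60.4287.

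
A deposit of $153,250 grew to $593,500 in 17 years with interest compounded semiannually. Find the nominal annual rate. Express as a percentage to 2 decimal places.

(1 + r/2)^34 = 593,500/153,250 = 3.87276.
1 + r/2 = 3.87276^(1/34) ≈ 1.040626, so r/2 ≈ 0.0406261.
r ≈ 2·0.0406261 = 8.12522%.

8.13%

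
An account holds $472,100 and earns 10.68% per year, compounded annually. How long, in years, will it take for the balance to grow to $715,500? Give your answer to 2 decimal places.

4.10 years

We need (1 + 0.1068)^t = 1.5156, so t = ln 1.5156 / ln 1.1068 ≈ 4.0976.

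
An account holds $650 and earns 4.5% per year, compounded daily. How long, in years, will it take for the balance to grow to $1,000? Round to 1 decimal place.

9.6 years

We need (1 + 0.000123288)^(365t) = 1.5385, so 365t = ln 1.5385 / ln 1.000123 ≈ 3494.3435.
t ≈ 3494.3435/365 = 9.5735 years.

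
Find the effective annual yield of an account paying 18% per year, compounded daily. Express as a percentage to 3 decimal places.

19.716%

EAR = (1 + 18%/365)^365 − 1 = (1 + 0.000493151)^365 − 1.
(1 + 0.000493151)^365 ≈ 1.197164, so EAR ≈ 19.71642%.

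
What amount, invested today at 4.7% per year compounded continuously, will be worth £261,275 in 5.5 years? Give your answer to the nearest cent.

P = A·e^(−rt) = 261,275·e^(−0.2585).
e^(−0.2585) ≈ 0.772209031049, so P ≈ 201,758.9146.

£201,758.91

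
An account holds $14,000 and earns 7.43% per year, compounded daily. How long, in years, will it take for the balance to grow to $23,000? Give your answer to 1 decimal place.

6.7 years

We need (1 + 0.000203562)^(365t) = 1.6429, so 365t = ln 1.6429 / ln 1.000204 ≈ 2439.0028.
t ≈ 2439.0028/365 = 6.6822 years.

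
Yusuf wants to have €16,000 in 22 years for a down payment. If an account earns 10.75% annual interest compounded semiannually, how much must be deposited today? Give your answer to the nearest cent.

Periodic rate = 10.75%/2 = 0.05375; 44 periods.
P = 16,000/(1 + 0.05375)^44 ≈ 16,000/10.010455879 ≈ 1,598.3288.

€1,598.33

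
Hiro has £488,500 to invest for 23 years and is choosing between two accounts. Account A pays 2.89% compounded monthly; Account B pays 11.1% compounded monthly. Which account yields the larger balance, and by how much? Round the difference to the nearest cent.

Account B, by £5,253,017.57

A: (1 + 0.0289/12)^276 ≈ 1.94235445382, so 488,500 × 1.94235445382 ≈ 948,840.1507.
B: (1 + 0.00925)^276 ≈ 12.69571693349, so 488,500 × 12.69571693349 ≈ 6,201,857.7220.
Difference ≈ 5,253,017.5713 in favor of B.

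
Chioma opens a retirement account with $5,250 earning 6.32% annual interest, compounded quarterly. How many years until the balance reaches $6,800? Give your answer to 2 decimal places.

(1 + 0.0158)^(4t) = 6,800/5,250 = 1.2952.
4t·ln(1 + 0.0158) = ln(1.2952); 4t = 0.25869/0.0156765 ≈ 16.5021.
t ≈ 4.1255 years.

4.13 years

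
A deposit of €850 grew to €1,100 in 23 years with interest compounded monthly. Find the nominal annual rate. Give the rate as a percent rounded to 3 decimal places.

1.122%

(1 + r/12)^276 = 1,100/850 = 1.29412.
1 + r/12 = 1.29412^(1/276) ≈ 1.000935, so r/12 ≈ 0.0009346.
r ≈ 12·0.0009346 = 1.12152%.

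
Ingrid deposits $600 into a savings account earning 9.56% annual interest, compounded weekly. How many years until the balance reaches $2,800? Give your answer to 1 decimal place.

16.1 years

We need (1 + 0.00183846)^(52t) = 4.6667, so 52t = ln 4.6667 / ln 1.001838 ≈ 838.6690.
t ≈ 838.6690/52 = 16.1282 years.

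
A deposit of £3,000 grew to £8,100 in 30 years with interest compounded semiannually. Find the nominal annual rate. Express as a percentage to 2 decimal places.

3.34%

(1 + r/2)^60 = 8,100/3,000 = 2.7.
1 + r/2 = 2.7^(1/60) ≈ 1.016692, so r/2 ≈ 0.016692.
r ≈ 2·0.016692 = 3.33840%.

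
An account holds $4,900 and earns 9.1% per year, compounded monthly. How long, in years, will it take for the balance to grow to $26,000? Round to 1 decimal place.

(1 + 0.00758333)^(12t) = 26,000/4,900 = 5.3061.
12t·ln(1 + 0.00758333) = ln(5.3061); 12t = 1.6689/0.00755472 ≈ 220.9030.
t ≈ 18.4086 years.

18.4 years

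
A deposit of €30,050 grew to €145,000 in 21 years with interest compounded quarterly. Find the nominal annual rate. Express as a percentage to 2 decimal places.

(1 + r/4)^84 = 145,000/30,050 = 4.82529.
1 + r/4 = 4.82529^(1/84) ≈ 1.018913, so r/4 ≈ 0.0189132.
r ≈ 4·0.0189132 = 7.56528%.

7.57%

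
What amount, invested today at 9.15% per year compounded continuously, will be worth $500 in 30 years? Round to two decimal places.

$32.12

P = A·e^(−rt) = 500·e^(−2.745).
e^(−2.745) ≈ 0.0642483009, so P ≈ 32.1242.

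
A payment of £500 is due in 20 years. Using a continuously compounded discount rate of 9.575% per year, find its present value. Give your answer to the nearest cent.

£73.67

P = A·e^(−rt) = 500·e^(−1.915).
e^(−1.915) ≈ 0.147341833, so P ≈ 73.6709.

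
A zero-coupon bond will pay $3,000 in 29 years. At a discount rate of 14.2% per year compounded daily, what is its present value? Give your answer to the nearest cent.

Growth factor = (1 + 0.142/365)^10585 ≈ 61.38706665.
P = 3,000/61.38706665 ≈ 48.8702.

$48.87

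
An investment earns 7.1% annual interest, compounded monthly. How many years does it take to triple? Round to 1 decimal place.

(1 + 0.00591667)^(12t) = 3.
12t = ln 3 / ln(1 + 0.00591667) ≈ 1.0986/0.00589923 ≈ 186.2297.
t ≈ 15.5191.

15.5 years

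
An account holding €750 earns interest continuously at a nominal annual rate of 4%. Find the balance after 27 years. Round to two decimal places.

A = P·e^(rt) = 750·e^(0.04·27) = 750·e^1.08.
e^1.08 ≈ 2.944679551, so A ≈ 2,208.5097.

€2,208.51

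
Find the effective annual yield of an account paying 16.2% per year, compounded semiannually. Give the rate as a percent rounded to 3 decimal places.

16.856%

One year is 2 periods at 0.081 each: (1 + 0.081)^2 ≈ 1.168561.
EAR = 1.168561 − 1 ≈ 16.85610%.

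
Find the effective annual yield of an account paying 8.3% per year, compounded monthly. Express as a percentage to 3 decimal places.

8.623%

One year is 12 periods at 0.00691667 each: (1 + 0.00691667)^12 ≈ 1.086231.
EAR = 1.086231 − 1 ≈ 8.62314%.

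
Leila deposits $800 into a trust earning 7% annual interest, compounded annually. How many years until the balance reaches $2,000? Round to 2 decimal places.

We need (1 + 0.07)^t = 2.5, so t = ln 2.5 / ln 1.07 ≈ 13.5428.

13.54 years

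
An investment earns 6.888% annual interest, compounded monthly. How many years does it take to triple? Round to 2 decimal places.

(1 + 0.00574)^(12t) = 3.
12t = ln 3 / ln(1 + 0.00574) ≈ 1.0986/0.00572359 ≈ 191.9447.
t ≈ 15.9954.

16.00 years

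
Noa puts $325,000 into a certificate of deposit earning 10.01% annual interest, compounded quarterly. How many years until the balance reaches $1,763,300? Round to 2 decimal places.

17.10 years

We need (1 + 0.025025)^(4t) = 5.4255, so 4t = ln 5.4255 / ln 1.025025 ≈ 68.4192.
t ≈ 68.4192/4 = 17.1048 years.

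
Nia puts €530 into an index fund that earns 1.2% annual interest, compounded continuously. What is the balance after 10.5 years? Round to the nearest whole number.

€601

A = P·e^(rt) = 530·e^(0.012·10.5) = 530·e^0.126.
e^0.126 ≈ 1.13428217, so A ≈ 601.1695.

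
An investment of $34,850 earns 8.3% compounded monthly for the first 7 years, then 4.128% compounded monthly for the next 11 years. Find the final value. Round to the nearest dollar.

$97,842

After 7 years at 8.3%: 34,850 × 1.7842531523 ≈ 62,181.2224.
Then 11 years at 4.128%: 62,181.2224 × 1.5734973745 ≈ 97,841.9901.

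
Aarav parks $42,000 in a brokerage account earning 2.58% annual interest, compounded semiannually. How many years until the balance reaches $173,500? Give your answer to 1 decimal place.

We need (1 + 0.0129)^(2t) = 4.131, so 2t = ln 4.131 / ln 1.0129 ≈ 110.6696.
t ≈ 110.6696/2 = 55.3348 years.

55.3 years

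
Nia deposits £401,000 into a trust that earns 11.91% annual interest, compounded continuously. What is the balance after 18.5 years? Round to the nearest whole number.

A = P·e^(rt) = 401,000·e^(0.1191·18.5) = 401,000·e^2.20335.
e^2.20335 ≈ 9.055297992861, so A ≈ 3,631,174.4951.

£3,631,174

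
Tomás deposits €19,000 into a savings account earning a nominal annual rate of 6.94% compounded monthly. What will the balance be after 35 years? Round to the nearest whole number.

Growth factor = (1 + 0.0694/12)^420 ≈ 11.2684085356.
A ≈ 19,000 × 11.2684085356 ≈ 214,099.7622.

€214,100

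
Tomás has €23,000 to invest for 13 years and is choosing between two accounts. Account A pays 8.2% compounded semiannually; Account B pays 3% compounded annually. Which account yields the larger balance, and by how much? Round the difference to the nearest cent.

Account A growth factor: (1 + 0.041)^26 ≈ 2.8426210471; balance ≈ 65,380.2841.
Account B growth factor: (1 + 0.03)^13 ≈ 1.4685337135; balance ≈ 33,776.2754.
Account A is larger by 31,604.0087.

Account A, by €31,604.01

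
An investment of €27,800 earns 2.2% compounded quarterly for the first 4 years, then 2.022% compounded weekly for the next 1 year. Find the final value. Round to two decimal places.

€30,969.75

After 4 years at 2.2%: 27,800 × 1.0917248576 ≈ 30,349.9510.
Then 1 years at 2.022%: 30,349.9510 × 1.0204217985 ≈ 30,969.7516.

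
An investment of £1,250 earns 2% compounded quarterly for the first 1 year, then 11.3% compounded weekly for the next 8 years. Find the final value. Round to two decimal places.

After 1 years at 2%: 1,250 × 1.020150501 ≈ 1,275.1881.
Then 8 years at 11.3%: 1,275.1881 × 2.467040342 ≈ 3,145.9405.

£3,145.94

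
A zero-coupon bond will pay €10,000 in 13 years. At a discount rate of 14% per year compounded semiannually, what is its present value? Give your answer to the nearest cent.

€1,721.95

Periodic rate = 14%/2 = 0.07; 26 periods.
P = 10,000/(1 + 0.07)^26 ≈ 10,000/5.807352925 ≈ 1,721.9549.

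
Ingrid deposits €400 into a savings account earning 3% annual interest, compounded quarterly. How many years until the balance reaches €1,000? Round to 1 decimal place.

We need (1 + 0.0075)^(4t) = 2.5, so 4t = ln 2.5 / ln 1.0075 ≈ 122.6297.
t ≈ 122.6297/4 = 30.6574 years.

30.7 years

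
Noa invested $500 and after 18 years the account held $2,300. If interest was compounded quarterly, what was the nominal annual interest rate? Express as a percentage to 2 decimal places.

8.57%

The 72-period growth factor is 2,300/500 = 4.6.
r/4 = 4.6^(1/72) − 1 ≈ 0.0214214, so r ≈ 4·0.0214214 = 8.56858%.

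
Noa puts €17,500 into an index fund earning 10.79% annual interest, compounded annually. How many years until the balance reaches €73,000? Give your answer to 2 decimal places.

We need (1 + 0.1079)^t = 4.1714, so t = ln 4.1714 / ln 1.1079 ≈ 13.9388.

13.94 years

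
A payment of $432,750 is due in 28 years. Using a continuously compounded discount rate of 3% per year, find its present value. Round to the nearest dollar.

$186,823

P = A·e^(−rt) = 432,750·e^(−0.84).
e^(−0.84) ≈ 0.431710523429, so P ≈ 186,822.7290.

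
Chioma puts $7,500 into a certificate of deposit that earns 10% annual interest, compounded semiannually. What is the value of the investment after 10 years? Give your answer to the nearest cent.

$19,899.73

Growth factor = (1 + 0.05)^20 ≈ 2.6532977051.
A ≈ 7,500 × 2.6532977051 ≈ 19,899.7328.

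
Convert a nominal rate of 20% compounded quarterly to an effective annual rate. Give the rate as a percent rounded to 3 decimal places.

21.551%

EAR = (1 + 20%/4)^4 − 1 = (1 + 0.05)^4 − 1.
(1 + 0.05)^4 ≈ 1.215506, so EAR ≈ 21.55063%.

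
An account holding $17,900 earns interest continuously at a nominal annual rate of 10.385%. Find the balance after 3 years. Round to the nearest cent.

$24,443.17

A = P·e^(rt) = 17,900·e^(0.10385·3) = 17,900·e^0.31155.
e^0.31155 ≈ 1.3655400617, so A ≈ 24,443.1671.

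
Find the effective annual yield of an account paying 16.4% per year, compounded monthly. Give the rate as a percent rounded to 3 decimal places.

17.691%

One year is 12 periods at 0.0136667 each: (1 + 0.0136667)^12 ≈ 1.176907.
EAR = 1.176907 − 1 ≈ 17.69066%.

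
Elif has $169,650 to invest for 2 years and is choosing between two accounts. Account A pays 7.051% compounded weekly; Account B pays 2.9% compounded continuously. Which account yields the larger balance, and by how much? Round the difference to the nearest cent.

Account A growth factor: (1 + 0.07051/52)^104 ≈ 1.15133769279; balance ≈ 195,324.4396.
Account B growth factor: e^(0.029·2) = e^0.058 ≈ 1.05971499571; balance ≈ 179,780.6490.
Account A is larger by 15,543.7906.

Account A, by $15,543.79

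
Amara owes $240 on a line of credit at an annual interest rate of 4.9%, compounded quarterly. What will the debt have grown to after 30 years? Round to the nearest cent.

$1,034.54

Periodic rate = 4.9%/4 = 0.01225; periods = 4·30 = 120.
A = 240·(1 + 0.01225)^120 ≈ 240·4.310565541 ≈ 1,034.5357.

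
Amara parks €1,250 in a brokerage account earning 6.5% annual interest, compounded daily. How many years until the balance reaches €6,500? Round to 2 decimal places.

25.37 years

(1 + 0.000178082)^(365t) = 6,500/1,250 = 5.2.
365t·ln(1 + 0.000178082) = ln(5.2); 365t = 1.6487/0.000178066 ≈ 9258.6766.
t ≈ 25.3662 years.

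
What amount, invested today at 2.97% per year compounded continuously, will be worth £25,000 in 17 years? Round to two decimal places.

£15,089.15

P = A·e^(−rt) = 25,000·e^(−0.5049).
e^(−0.5049) ≈ 0.603565929, so P ≈ 15,089.1482.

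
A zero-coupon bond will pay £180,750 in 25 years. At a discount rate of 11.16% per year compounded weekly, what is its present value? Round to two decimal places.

Growth factor = (1 + 0.1116/52)^1300 ≈ 16.2324186211.
P = 180,750/16.2324186211 ≈ 11,135.1244.

£11,135.12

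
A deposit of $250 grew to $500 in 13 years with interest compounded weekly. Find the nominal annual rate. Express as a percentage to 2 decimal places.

5.33%

The 676-period growth factor is 500/250 = 2.
r/52 = 2^(1/676) − 1 ≈ 0.00102589, so r ≈ 52·0.00102589 = 5.33464%.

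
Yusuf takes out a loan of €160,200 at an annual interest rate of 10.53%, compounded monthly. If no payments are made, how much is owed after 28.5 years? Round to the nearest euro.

€3,179,192

Periodic rate = 10.53%/12 = 0.008775; periods = 12·28.5 = 342.
A = 160,200·(1 + 0.008775)^342 ≈ 160,200·19.84514548543 ≈ 3,179,192.3068.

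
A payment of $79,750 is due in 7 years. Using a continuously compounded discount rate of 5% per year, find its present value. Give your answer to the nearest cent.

P = A·e^(−rt) = 79,750·e^(−0.35).
e^(−0.35) ≈ 0.70468808972, so P ≈ 56,198.8752.

$56,198.88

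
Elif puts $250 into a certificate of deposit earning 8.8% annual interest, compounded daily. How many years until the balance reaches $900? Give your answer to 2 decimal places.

We need (1 + 0.000241096)^(365t) = 3.6, so 365t = ln 3.6 / ln 1.000241 ≈ 5313.6047.
t ≈ 5313.6047/365 = 14.5578 years.

14.56 years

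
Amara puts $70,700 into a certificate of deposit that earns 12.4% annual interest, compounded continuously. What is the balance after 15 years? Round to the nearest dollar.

$454,158

A = P·e^(rt) = 70,700·e^(0.124·15) = 70,700·e^1.86.
e^1.86 ≈ 6.42373677143, so A ≈ 454,158.1897.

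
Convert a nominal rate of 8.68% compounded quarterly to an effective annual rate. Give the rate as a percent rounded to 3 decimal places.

EAR = (1 + 8.68%/4)^4 − 1 = (1 + 0.0217)^4 − 1.
(1 + 0.0217)^4 ≈ 1.089666, so EAR ≈ 8.96664%.

8.967%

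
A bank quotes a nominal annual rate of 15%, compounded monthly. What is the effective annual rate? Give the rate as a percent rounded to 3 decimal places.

One year is 12 periods at 0.0125 each: (1 + 0.0125)^12 ≈ 1.160755.
EAR = 1.160755 − 1 ≈ 16.07545%.

16.075%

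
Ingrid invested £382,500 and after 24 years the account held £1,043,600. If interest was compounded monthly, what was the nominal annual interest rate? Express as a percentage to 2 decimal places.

(1 + r/12)^288 = 1,043,600/382,500 = 2.72837.
1 + r/12 = 2.72837^(1/288) ≈ 1.003491, so r/12 ≈ 0.00349116.
r ≈ 12·0.00349116 = 4.18939%.

4.19%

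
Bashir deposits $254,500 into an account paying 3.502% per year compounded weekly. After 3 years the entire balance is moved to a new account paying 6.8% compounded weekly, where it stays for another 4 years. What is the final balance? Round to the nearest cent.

After 3 years at 3.502%: 254,500 × 1.11073797743 ≈ 282,682.8153.
Then 4 years at 6.8%: 282,682.8153 × 1.31235378679 ≈ 370,979.8631.

$370,979.86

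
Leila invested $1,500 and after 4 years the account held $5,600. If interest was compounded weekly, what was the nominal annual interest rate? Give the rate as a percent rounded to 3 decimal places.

33.037%

(1 + r/52)^208 = 5,600/1,500 = 3.73333.
1 + r/52 = 3.73333^(1/208) ≈ 1.006353, so r/52 ≈ 0.00635328.
r ≈ 52·0.00635328 = 33.03704%.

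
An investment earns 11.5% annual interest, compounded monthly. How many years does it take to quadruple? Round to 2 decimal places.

12.11 years

(1 + 0.00958333)^(12t) = 4.
12t = ln 4 / ln(1 + 0.00958333) ≈ 1.3863/0.0095377 ≈ 145.3488.
t ≈ 12.1124.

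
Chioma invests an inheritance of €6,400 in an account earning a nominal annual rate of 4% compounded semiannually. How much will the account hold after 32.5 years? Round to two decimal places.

€23,184.15

Periodic rate = 4%/2 = 0.02; periods = 2·32.5 = 65.
A = 6,400·(1 + 0.02)^65 ≈ 6,400·3.6225231081 ≈ 23,184.1479.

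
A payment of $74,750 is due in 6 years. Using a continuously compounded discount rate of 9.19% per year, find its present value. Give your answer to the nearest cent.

P = A·e^(−rt) = 74,750·e^(−0.5514).
e^(−0.5514) ≈ 0.57614264579, so P ≈ 43,066.6628.

$43,066.66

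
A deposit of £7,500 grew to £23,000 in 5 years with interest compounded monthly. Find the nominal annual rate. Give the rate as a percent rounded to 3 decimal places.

22.622%

The 60-period growth factor is 23,000/7,500 = 3.06667.
r/12 = 3.06667^(1/60) − 1 ≈ 0.018852, so r ≈ 12·0.018852 = 22.62242%.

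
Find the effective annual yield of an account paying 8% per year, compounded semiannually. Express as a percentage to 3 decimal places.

EAR = (1 + 8%/2)^2 − 1 = (1 + 0.04)^2 − 1.
(1 + 0.04)^2 ≈ 1.0816, so EAR ≈ 8.16000%.

8.160%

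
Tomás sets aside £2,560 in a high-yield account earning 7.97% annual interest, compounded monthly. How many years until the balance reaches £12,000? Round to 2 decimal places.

We need (1 + 0.00664167)^(12t) = 4.6875, so 12t = ln 4.6875 / ln 1.006642 ≈ 233.3788.
t ≈ 233.3788/12 = 19.4482 years.

19.45 years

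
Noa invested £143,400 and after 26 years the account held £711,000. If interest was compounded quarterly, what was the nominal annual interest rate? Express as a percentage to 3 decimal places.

(1 + r/4)^104 = 711,000/143,400 = 4.95816.
1 + r/4 = 4.95816^(1/104) ≈ 1.015514, so r/4 ≈ 0.0155137.
r ≈ 4·0.0155137 = 6.20547%.

6.205%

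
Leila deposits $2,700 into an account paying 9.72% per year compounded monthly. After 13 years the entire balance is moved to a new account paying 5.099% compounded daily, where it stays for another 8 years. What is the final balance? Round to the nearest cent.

After 13 years at 9.72%: 2,700 × 3.520172127 ≈ 9,504.4647.
Then 8 years at 5.099%: 9,504.4647 × 1.5036440216 ≈ 14,291.3316.

$14,291.33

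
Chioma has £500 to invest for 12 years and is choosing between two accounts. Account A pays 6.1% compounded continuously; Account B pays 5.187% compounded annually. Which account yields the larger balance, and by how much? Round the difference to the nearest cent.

A: e^(0.061·12) = e^0.732 ≈ 2.079234922, so 500 × 2.079234922 ≈ 1,039.6175.
B: (1 + 0.05187)^12 ≈ 1.83461452, so 500 × 1.83461452 ≈ 917.3073.
Difference ≈ 122.3102 in favor of A.

Account A, by £122.31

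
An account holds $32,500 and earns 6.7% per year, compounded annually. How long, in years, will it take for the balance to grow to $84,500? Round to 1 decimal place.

We need (1 + 0.067)^t = 2.6, so t = ln 2.6 / ln 1.067 ≈ 14.7340.

14.7 years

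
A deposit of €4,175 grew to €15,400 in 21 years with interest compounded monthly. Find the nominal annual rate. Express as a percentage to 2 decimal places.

The 252-period growth factor is 15,400/4,175 = 3.68862.
r/12 = 3.68862^(1/252) − 1 ≈ 0.00519301, so r ≈ 12·0.00519301 = 6.23162%.

6.23%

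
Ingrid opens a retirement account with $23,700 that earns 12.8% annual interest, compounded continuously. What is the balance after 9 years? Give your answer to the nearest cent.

$74,999.02

A = P·e^(rt) = 23,700·e^(0.128·9) = 23,700·e^1.152.
e^1.152 ≈ 3.1645156161, so A ≈ 74,999.0201.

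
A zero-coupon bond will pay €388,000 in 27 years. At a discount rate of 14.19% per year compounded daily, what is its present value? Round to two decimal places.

€8,418.65

Growth factor = (1 + 0.1419/365)^9855 ≈ 46.0881308345.
P = 388,000/46.0881308345 ≈ 8,418.6534.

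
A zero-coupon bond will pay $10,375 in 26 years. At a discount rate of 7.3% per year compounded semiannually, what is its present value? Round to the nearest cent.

Periodic rate = 7.3%/2 = 0.0365; 52 periods.
P = 10,375/(1 + 0.0365)^52 ≈ 10,375/6.4506567703 ≈ 1,608.3634.

$1,608.36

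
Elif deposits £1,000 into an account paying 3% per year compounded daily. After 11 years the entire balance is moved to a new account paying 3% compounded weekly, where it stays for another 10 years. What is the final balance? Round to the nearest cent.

Phase 1: 1,000·(1 + 0.03/365)^4015 ≈ 1,390.9493.
Phase 2: 1,390.9493·(1 + 0.03/52)^520 ≈ 1,877.4227.

£1,877.42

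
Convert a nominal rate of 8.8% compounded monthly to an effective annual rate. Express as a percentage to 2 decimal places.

One year is 12 periods at 0.00733333 each: (1 + 0.00733333)^12 ≈ 1.091638.
EAR = 1.091638 − 1 ≈ 9.16375%.

9.16%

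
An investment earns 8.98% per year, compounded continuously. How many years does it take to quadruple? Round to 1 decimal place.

15.4 years

e^(0.0898t) = 4, so 0.0898t = ln 4 ≈ 1.3863.
t ≈ 1.3863/0.0898 ≈ 15.4376.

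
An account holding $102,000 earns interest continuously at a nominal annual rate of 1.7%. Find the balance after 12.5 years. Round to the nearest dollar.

A = P·e^(rt) = 102,000·e^(0.017·12.5) = 102,000·e^0.2125.
e^0.2125 ≈ 1.23676611357, so A ≈ 126,150.1436.

$126,150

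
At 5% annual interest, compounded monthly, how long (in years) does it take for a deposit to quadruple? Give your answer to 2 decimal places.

27.78 years

(1 + 0.00416667)^(12t) = 4.
12t = ln 4 / ln(1 + 0.00416667) ≈ 1.3863/0.00415801 ≈ 333.4033.
t ≈ 27.7836.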